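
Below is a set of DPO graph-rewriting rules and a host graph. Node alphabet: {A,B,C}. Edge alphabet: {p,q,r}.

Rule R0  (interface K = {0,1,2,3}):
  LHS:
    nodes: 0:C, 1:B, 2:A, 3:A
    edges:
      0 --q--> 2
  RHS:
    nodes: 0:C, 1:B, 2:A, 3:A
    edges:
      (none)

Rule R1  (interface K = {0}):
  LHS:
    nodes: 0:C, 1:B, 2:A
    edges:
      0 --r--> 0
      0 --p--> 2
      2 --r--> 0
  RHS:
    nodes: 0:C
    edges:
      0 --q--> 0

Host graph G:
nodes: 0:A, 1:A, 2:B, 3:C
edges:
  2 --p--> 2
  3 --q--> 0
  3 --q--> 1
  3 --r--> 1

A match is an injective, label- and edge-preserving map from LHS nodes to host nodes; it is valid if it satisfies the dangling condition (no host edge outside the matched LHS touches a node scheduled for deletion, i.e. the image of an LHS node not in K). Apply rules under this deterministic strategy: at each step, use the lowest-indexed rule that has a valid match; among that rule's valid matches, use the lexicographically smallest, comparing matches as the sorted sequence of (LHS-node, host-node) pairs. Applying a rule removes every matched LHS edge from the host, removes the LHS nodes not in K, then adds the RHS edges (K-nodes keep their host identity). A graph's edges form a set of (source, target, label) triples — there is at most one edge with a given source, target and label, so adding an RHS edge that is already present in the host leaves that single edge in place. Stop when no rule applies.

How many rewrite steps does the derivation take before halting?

initial: |V|=4 |E|=4  E = 2-p->2 3-q->0 3-q->1 3-r->1
step 1: apply R0 at {0↦3, 1↦2, 2↦0, 3↦1}  → |V|=4 |E|=3  E = 2-p->2 3-q->1 3-r->1
step 2: apply R0 at {0↦3, 1↦2, 2↦1, 3↦0}  → |V|=4 |E|=2  E = 2-p->2 3-r->1
final graph: no rule applies after step 2

Answer: 2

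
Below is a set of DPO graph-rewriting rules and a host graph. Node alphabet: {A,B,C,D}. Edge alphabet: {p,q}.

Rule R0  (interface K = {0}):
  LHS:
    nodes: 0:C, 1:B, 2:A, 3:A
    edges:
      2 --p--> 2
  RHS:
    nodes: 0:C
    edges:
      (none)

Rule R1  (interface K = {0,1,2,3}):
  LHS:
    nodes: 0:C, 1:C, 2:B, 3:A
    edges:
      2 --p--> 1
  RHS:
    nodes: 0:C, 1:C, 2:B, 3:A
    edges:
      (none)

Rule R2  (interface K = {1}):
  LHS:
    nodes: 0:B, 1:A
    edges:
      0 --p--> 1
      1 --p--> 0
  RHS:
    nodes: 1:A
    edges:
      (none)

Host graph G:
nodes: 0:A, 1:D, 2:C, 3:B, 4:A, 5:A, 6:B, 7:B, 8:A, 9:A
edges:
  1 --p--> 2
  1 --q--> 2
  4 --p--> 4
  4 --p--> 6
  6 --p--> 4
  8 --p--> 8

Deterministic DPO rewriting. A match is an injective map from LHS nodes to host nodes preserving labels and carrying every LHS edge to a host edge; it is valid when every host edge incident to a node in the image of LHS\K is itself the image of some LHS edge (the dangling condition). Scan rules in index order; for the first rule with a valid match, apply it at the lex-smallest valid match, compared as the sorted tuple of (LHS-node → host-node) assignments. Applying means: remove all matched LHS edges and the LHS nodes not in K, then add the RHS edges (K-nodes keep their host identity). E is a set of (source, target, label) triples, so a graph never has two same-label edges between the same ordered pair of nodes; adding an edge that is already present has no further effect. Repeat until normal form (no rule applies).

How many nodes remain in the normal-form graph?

Answer: 3

Rewrite trace:
[0] host  ⇒  10 nodes, 6 edges  {1-p->2 1-q->2 4-p->4 4-p->6 6-p->4 8-p->8}
[1] R0 @ {0↦2, 1↦3, 2↦8, 3↦0}  ⇒  7 nodes, 5 edges  {1-p->2 1-q->2 4-p->4 4-p->6 6-p->4}
[2] R2 @ {0↦6, 1↦4}  ⇒  6 nodes, 3 edges  {1-p->2 1-q->2 4-p->4}
[3] R0 @ {0↦2, 1↦7, 2↦4, 3↦5}  ⇒  3 nodes, 2 edges  {1-p->2 1-q->2}
halt: no rule applies after step 3
NF nodes: {1:D, 2:C, 9:A}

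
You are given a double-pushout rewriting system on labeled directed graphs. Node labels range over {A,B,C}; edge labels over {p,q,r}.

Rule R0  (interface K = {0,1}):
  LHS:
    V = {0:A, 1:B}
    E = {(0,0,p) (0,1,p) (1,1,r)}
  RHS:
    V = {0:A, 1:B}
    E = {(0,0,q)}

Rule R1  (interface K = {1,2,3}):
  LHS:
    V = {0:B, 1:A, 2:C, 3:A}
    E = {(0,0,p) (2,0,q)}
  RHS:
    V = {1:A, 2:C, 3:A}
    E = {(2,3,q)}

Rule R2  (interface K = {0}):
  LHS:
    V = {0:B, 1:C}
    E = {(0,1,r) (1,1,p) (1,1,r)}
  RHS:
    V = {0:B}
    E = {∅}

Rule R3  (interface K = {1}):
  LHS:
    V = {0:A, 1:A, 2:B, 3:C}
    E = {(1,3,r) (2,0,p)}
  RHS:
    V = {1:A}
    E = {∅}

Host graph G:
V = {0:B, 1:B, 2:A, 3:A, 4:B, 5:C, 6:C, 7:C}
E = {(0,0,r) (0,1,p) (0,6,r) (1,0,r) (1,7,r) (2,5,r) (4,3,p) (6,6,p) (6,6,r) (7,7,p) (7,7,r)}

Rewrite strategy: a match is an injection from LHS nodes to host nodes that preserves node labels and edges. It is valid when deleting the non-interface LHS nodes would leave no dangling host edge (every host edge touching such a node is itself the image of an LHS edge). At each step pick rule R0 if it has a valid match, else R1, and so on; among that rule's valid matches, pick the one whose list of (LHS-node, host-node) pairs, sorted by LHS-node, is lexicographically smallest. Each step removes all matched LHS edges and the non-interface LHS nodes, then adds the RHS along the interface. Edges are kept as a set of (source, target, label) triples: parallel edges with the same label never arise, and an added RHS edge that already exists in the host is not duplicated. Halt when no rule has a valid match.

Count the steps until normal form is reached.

Answer: 3

Rewrite trace:
[0] host  ⇒  8 nodes, 11 edges  {0-r->0 0-p->1 0-r->6 1-r->0 1-r->7 2-r->5 4-p->3 6-p->6 6-r->6 7-p->7 7-r->7}
[1] R2 @ {0↦0, 1↦6}  ⇒  7 nodes, 8 edges  {0-r->0 0-p->1 1-r->0 1-r->7 2-r->5 4-p->3 7-p->7 7-r->7}
[2] R2 @ {0↦1, 1↦7}  ⇒  6 nodes, 5 edges  {0-r->0 0-p->1 1-r->0 2-r->5 4-p->3}
[3] R3 @ {0↦3, 1↦2, 2↦4, 3↦5}  ⇒  3 nodes, 3 edges  {0-r->0 0-p->1 1-r->0}
halt: no rule applies after step 3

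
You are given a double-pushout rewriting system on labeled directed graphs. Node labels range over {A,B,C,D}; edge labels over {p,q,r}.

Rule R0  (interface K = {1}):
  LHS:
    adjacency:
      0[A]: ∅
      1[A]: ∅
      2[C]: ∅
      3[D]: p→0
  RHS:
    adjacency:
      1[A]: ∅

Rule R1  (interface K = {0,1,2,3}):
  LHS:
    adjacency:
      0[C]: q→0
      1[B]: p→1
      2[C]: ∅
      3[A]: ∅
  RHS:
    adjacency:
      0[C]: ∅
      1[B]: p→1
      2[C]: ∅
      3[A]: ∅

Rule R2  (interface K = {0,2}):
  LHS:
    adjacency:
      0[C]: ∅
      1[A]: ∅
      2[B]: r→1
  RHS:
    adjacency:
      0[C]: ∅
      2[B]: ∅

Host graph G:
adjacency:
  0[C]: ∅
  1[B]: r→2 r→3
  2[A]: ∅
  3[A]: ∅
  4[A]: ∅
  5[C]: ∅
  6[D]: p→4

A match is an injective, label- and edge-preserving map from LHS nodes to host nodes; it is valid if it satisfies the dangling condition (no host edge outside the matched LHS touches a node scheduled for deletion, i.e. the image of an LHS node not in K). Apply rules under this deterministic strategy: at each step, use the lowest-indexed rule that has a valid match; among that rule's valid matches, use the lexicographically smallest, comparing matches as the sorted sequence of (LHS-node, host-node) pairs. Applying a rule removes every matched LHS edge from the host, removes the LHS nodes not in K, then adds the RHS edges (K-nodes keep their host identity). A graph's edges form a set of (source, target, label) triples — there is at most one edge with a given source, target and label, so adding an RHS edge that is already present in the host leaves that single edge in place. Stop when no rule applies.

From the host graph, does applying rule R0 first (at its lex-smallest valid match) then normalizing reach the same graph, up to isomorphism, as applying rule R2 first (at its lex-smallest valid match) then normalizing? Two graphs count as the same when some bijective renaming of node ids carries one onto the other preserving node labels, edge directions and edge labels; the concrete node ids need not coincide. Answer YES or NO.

branch R0-first: apply at {0↦4, 1↦2, 2↦0, 3↦6} → |E|=2, then 2 more step(s) → NF |V|=2 |E|=0 V={1:B, 5:C} E=∅
branch R2-first: apply at {0↦0, 1↦2, 2↦1} → |E|=2, then 2 more step(s) → NF |V|=2 |E|=0 V={1:B, 5:C} E=∅
graphs isomorphic (equal up to label-preserving node renaming)

Answer: YES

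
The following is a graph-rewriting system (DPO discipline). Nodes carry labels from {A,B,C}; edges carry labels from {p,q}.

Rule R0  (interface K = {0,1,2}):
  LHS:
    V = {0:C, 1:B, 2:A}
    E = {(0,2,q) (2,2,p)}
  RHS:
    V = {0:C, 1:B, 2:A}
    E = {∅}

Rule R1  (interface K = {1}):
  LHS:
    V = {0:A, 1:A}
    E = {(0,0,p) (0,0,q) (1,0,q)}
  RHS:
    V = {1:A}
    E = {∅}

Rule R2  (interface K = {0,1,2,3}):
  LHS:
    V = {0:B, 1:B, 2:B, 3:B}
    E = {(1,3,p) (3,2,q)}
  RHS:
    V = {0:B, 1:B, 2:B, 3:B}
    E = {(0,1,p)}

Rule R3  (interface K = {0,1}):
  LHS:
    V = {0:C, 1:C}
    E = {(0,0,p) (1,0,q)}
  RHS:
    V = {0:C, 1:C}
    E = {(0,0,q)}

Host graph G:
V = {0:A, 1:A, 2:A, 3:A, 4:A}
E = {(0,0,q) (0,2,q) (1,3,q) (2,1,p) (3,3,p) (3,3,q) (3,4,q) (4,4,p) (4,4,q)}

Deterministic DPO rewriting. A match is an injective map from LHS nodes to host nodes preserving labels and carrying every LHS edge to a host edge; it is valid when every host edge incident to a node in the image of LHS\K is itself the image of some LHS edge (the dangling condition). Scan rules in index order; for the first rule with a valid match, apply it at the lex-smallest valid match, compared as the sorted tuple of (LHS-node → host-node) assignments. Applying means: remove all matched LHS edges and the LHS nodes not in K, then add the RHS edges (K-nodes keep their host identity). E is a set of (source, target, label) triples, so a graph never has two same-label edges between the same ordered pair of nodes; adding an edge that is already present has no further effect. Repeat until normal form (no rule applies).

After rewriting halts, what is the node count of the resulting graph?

[0] host  ⇒  5 nodes, 9 edges  {0-q->0 0-q->2 1-q->3 2-p->1 3-p->3 3-q->3 3-q->4 4-p->4 4-q->4}
[1] R1 @ {0↦4, 1↦3}  ⇒  4 nodes, 6 edges  {0-q->0 0-q->2 1-q->3 2-p->1 3-p->3 3-q->3}
[2] R1 @ {0↦3, 1↦1}  ⇒  3 nodes, 3 edges  {0-q->0 0-q->2 2-p->1}
halt: no rule applies after step 2
NF nodes: {0:A, 1:A, 2:A}

Answer: 3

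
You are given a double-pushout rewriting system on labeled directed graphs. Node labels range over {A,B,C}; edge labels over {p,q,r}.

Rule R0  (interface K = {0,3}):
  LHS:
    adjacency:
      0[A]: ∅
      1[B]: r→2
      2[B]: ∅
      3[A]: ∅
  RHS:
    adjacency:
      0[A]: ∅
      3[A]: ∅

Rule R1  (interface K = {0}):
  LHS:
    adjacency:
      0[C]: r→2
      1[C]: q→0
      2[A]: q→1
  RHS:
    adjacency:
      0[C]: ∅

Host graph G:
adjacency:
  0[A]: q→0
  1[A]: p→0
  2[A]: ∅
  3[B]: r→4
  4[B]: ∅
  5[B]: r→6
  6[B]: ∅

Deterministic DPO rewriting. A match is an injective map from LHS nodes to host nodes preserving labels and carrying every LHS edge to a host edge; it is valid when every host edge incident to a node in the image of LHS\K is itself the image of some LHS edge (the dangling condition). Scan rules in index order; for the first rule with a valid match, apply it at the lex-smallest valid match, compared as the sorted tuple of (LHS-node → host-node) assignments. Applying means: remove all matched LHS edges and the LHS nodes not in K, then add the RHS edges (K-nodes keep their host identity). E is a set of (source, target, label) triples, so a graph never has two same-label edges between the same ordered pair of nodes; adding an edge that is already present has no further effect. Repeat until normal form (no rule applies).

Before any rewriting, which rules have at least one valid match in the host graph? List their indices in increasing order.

R0: 12 valid matches — {0↦0, 1↦3, 2↦4, 3↦1}, {0↦0, 1↦3, 2↦4, 3↦2}, {0↦0, 1↦5, 2↦6, 3↦1} (+9 more)
R1: no valid match — LHS pattern not found

Answer: [R0]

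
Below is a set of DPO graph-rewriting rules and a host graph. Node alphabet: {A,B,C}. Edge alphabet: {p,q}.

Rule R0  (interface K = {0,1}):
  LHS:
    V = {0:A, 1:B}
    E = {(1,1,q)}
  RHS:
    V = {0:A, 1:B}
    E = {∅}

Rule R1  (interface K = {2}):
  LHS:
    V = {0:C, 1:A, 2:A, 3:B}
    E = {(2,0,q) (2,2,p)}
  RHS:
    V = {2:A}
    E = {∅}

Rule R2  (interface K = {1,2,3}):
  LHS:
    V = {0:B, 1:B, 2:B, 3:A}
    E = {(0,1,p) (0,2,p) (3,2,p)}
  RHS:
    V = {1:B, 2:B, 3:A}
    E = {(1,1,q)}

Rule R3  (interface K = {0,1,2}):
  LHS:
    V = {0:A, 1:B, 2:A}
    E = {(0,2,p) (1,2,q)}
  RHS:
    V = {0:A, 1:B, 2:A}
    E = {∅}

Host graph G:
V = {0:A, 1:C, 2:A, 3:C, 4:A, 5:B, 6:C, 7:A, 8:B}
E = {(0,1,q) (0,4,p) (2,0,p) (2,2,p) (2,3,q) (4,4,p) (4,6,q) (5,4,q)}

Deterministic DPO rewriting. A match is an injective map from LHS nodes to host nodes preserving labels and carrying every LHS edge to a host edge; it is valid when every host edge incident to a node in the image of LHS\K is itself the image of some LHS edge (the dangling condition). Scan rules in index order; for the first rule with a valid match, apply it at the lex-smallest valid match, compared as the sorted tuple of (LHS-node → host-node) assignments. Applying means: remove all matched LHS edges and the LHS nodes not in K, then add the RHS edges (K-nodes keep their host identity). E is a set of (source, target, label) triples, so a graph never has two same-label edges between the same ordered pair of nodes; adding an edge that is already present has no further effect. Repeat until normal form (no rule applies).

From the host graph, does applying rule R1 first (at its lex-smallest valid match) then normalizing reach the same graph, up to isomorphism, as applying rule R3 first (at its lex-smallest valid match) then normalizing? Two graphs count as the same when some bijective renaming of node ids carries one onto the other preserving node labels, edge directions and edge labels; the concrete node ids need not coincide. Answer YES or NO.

Answer: YES

Rewrite trace:
branch R1-first: apply at {0↦3, 1↦7, 2↦2, 3↦8} → |E|=6, then 1 more step(s) → NF |V|=6 |E|=4 V={0:A, 1:C, 2:A, 4:A, 5:B, 6:C} E=0-q->1 2-p->0 4-p->4 4-q->6
branch R3-first: apply at {0↦0, 1↦5, 2↦4} → |E|=6, then 1 more step(s) → NF |V|=6 |E|=4 V={0:A, 1:C, 2:A, 4:A, 6:C, 8:B} E=0-q->1 2-p->0 4-p->4 4-q->6
graphs isomorphic (equal up to label-preserving node renaming)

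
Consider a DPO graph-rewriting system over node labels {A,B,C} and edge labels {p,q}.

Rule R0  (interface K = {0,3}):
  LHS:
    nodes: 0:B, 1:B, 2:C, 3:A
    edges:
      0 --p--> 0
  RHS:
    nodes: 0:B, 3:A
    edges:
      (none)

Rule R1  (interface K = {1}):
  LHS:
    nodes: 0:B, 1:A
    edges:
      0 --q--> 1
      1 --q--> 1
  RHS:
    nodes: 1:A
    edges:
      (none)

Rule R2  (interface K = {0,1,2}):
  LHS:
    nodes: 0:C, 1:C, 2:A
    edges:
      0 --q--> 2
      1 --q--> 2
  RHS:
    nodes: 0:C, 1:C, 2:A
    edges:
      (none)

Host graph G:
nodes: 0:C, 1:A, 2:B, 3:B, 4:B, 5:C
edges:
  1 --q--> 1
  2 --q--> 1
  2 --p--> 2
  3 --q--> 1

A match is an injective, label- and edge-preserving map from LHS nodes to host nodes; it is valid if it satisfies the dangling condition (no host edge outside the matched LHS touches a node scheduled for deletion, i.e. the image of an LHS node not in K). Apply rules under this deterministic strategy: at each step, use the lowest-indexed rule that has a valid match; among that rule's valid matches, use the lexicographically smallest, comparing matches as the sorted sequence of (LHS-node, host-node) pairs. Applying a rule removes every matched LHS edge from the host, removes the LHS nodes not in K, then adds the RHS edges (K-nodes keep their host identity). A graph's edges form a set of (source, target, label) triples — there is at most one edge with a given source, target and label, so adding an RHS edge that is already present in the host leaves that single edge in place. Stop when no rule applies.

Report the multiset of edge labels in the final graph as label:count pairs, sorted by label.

initial: |V|=6 |E|=4  E = 1-q->1 2-q->1 2-p->2 3-q->1
step 1: apply R0 at {0↦2, 1↦4, 2↦0, 3↦1}  → |V|=4 |E|=3  E = 1-q->1 2-q->1 3-q->1
step 2: apply R1 at {0↦2, 1↦1}  → |V|=3 |E|=1  E = 3-q->1
final graph: no rule applies after step 2
NF edges: [(3, 1, 'q')]

Answer: q:1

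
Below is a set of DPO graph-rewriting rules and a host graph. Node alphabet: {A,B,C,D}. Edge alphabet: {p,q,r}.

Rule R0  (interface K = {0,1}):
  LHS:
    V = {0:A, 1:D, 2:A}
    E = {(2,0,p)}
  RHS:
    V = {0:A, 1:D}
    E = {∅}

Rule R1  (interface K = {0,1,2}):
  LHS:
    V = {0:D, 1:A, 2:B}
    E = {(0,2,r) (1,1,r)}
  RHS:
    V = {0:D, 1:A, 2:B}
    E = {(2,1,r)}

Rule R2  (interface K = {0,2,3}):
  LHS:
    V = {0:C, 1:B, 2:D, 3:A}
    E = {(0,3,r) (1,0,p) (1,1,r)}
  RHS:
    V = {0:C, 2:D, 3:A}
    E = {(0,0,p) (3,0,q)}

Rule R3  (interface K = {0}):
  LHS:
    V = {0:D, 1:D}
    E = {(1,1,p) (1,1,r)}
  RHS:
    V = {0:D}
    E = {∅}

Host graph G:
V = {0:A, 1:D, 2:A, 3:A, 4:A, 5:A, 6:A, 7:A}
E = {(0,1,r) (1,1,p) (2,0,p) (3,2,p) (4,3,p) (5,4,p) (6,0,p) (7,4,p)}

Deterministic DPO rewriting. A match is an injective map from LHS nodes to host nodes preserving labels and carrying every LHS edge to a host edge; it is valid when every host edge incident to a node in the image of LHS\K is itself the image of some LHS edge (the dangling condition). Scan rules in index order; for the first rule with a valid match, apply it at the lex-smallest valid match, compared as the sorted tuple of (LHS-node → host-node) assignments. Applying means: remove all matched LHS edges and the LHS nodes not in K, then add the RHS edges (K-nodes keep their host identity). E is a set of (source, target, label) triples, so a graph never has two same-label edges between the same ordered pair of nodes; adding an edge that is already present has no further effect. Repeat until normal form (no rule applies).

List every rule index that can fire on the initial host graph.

Answer: [R0]

Steps:
R0: 3 valid matches — {0↦0, 1↦1, 2↦6}, {0↦4, 1↦1, 2↦5}, {0↦4, 1↦1, 2↦7}
R1: no valid match — LHS pattern not found
R2: no valid match — LHS pattern not found
R3: no valid match — LHS pattern not found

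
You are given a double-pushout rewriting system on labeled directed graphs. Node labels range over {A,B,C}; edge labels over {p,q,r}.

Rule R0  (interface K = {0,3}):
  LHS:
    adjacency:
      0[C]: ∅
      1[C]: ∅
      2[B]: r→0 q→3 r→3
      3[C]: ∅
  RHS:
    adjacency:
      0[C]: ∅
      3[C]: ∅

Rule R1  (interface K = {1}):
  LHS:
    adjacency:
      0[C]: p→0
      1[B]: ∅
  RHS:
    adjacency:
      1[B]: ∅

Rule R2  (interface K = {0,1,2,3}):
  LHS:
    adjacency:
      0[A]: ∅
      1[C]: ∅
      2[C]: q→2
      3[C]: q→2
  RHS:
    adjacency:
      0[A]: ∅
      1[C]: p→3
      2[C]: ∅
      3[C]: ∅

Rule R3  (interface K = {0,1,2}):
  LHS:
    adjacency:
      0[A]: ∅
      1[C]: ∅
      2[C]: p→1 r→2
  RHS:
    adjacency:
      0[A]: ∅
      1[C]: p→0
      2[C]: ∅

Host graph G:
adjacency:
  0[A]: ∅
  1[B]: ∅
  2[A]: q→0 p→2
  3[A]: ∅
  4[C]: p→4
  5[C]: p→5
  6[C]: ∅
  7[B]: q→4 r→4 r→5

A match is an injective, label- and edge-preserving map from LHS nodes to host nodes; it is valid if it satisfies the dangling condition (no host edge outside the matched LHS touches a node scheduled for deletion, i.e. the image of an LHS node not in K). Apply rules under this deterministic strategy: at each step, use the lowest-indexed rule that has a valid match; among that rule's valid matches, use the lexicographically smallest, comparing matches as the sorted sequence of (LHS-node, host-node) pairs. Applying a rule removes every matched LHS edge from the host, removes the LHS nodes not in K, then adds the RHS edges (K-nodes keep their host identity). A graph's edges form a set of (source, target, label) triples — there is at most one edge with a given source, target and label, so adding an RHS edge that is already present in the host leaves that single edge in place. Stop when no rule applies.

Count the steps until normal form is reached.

initial: |V|=8 |E|=7  E = 2-q->0 2-p->2 4-p->4 5-p->5 7-q->4 7-r->4 7-r->5
step 1: apply R0 at {0↦5, 1↦6, 2↦7, 3↦4}  → |V|=6 |E|=4  E = 2-q->0 2-p->2 4-p->4 5-p->5
step 2: apply R1 at {0↦4, 1↦1}  → |V|=5 |E|=3  E = 2-q->0 2-p->2 5-p->5
step 3: apply R1 at {0↦5, 1↦1}  → |V|=4 |E|=2  E = 2-q->0 2-p->2
normal form: no rule applies after step 3

Answer: 3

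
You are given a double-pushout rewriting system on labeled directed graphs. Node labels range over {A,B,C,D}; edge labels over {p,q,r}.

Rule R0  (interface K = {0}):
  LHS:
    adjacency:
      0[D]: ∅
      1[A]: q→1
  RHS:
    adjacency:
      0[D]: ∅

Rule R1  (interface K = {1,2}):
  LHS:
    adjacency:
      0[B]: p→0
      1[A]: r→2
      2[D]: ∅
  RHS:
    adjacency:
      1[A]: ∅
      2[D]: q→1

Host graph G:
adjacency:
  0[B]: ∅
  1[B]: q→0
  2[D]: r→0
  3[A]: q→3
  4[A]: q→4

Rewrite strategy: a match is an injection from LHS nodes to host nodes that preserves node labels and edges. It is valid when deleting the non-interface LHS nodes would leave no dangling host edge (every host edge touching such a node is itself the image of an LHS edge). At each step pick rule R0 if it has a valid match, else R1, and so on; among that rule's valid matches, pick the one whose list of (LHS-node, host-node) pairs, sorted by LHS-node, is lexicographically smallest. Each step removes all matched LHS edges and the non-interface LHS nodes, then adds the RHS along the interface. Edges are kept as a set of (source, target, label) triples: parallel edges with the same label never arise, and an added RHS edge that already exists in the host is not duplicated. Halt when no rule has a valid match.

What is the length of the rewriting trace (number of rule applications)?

Answer: 2

Derivation:
[0] host  ⇒  5 nodes, 4 edges  {1-q->0 2-r->0 3-q->3 4-q->4}
[1] R0 @ {0↦2, 1↦3}  ⇒  4 nodes, 3 edges  {1-q->0 2-r->0 4-q->4}
[2] R0 @ {0↦2, 1↦4}  ⇒  3 nodes, 2 edges  {1-q->0 2-r->0}
halt: no rule applies after step 2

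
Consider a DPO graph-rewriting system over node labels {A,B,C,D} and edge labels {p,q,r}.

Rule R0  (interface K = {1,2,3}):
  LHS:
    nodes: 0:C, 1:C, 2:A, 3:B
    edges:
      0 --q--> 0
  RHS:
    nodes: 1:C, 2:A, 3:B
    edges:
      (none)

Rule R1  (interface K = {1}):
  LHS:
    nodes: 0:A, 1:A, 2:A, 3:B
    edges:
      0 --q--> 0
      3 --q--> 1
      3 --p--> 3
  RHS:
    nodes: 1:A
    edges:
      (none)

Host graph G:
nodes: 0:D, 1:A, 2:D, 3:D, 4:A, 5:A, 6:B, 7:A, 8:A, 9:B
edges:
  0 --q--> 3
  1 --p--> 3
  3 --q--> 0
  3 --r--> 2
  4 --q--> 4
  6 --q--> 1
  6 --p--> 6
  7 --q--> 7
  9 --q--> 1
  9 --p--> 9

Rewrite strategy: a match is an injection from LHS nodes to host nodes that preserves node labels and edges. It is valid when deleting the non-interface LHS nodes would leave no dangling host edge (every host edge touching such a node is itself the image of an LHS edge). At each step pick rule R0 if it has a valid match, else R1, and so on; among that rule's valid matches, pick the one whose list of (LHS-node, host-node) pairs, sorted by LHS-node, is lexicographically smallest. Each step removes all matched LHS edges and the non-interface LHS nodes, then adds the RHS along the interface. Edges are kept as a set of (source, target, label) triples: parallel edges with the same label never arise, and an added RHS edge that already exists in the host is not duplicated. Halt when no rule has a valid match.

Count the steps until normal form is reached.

Answer: 2

Rewrite trace:
[0] host  ⇒  10 nodes, 10 edges  {0-q->3 1-p->3 3-q->0 3-r->2 4-q->4 6-q->1 6-p->6 7-q->7 9-q->1 9-p->9}
[1] R1 @ {0↦4, 1↦1, 2↦5, 3↦6}  ⇒  7 nodes, 7 edges  {0-q->3 1-p->3 3-q->0 3-r->2 7-q->7 9-q->1 9-p->9}
[2] R1 @ {0↦7, 1↦1, 2↦8, 3↦9}  ⇒  4 nodes, 4 edges  {0-q->3 1-p->3 3-q->0 3-r->2}
final graph: no rule applies after step 2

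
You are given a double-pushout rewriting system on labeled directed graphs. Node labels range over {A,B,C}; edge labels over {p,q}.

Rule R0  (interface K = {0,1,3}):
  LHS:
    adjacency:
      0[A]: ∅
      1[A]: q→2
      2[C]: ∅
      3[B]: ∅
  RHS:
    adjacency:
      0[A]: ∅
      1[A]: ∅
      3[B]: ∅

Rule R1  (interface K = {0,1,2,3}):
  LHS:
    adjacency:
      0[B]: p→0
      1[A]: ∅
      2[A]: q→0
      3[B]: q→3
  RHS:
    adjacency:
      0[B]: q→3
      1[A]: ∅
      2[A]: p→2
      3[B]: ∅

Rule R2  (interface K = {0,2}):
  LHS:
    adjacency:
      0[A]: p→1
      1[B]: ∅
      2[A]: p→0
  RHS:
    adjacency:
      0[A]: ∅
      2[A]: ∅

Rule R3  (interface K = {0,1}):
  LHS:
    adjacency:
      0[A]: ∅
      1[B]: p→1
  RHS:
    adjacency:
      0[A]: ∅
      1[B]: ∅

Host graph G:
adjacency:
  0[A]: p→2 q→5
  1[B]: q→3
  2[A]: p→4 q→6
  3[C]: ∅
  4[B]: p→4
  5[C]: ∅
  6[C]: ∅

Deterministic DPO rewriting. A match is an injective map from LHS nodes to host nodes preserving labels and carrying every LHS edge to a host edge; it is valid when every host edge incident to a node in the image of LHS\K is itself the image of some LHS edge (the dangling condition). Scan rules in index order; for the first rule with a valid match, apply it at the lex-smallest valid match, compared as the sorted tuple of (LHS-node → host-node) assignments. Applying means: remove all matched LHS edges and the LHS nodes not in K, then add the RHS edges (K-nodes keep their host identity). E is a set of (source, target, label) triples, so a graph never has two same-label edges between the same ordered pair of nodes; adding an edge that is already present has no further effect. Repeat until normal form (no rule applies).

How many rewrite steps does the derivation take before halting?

[0] host  ⇒  7 nodes, 6 edges  {0-p->2 0-q->5 1-q->3 2-p->4 2-q->6 4-p->4}
[1] R0 @ {0↦0, 1↦2, 2↦6, 3↦1}  ⇒  6 nodes, 5 edges  {0-p->2 0-q->5 1-q->3 2-p->4 4-p->4}
[2] R0 @ {0↦2, 1↦0, 2↦5, 3↦1}  ⇒  5 nodes, 4 edges  {0-p->2 1-q->3 2-p->4 4-p->4}
[3] R3 @ {0↦0, 1↦4}  ⇒  5 nodes, 3 edges  {0-p->2 1-q->3 2-p->4}
[4] R2 @ {0↦2, 1↦4, 2↦0}  ⇒  4 nodes, 1 edges  {1-q->3}
final graph: no rule applies after step 4

Answer: 4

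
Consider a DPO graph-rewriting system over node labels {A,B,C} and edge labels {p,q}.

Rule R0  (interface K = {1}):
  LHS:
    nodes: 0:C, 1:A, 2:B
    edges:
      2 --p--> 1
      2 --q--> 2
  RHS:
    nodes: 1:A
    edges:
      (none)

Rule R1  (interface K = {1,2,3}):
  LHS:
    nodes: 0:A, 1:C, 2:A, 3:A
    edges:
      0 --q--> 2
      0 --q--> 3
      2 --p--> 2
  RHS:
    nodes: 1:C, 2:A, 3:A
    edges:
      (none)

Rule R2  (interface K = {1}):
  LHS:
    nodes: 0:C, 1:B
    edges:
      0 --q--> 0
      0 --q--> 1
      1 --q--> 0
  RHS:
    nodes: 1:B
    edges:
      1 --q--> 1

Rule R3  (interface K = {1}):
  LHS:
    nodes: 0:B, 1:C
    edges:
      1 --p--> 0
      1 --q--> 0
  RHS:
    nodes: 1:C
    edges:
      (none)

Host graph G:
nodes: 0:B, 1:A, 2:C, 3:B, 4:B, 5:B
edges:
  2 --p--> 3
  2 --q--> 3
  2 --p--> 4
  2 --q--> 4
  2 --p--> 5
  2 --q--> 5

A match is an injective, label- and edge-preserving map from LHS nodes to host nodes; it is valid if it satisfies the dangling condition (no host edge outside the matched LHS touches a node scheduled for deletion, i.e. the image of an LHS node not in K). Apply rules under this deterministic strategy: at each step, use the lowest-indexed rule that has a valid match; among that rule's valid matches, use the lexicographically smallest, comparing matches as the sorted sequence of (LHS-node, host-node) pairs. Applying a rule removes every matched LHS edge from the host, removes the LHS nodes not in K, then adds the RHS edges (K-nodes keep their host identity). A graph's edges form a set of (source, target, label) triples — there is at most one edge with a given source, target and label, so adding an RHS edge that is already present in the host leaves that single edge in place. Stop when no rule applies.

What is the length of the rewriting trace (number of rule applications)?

[0] host  ⇒  6 nodes, 6 edges  {2-p->3 2-q->3 2-p->4 2-q->4 2-p->5 2-q->5}
[1] R3 @ {0↦3, 1↦2}  ⇒  5 nodes, 4 edges  {2-p->4 2-q->4 2-p->5 2-q->5}
[2] R3 @ {0↦4, 1↦2}  ⇒  4 nodes, 2 edges  {2-p->5 2-q->5}
[3] R3 @ {0↦5, 1↦2}  ⇒  3 nodes, 0 edges  {∅}
final graph: no rule applies after step 3

Answer: 3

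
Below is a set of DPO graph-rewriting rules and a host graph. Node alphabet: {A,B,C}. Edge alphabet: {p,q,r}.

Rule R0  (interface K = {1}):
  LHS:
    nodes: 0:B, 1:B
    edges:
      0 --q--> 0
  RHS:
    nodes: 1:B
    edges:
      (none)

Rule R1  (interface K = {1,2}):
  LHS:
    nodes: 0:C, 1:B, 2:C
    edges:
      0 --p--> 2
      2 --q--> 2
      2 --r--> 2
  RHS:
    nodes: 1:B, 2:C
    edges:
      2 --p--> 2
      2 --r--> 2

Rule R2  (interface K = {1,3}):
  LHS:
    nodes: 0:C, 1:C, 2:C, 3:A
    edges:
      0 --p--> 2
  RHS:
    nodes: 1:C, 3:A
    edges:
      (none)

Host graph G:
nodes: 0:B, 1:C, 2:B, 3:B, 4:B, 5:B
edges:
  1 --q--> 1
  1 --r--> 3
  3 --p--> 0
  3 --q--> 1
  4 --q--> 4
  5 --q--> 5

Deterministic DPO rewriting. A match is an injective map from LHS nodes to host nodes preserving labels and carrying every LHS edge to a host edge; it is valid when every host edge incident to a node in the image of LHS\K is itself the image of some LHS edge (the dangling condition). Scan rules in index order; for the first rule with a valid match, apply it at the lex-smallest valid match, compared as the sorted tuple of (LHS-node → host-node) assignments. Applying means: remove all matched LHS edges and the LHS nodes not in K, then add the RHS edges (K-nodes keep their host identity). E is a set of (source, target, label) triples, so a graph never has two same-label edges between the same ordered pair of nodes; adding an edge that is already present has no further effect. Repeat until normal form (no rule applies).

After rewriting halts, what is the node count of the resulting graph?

initial: |V|=6 |E|=6  E = 1-q->1 1-r->3 3-p->0 3-q->1 4-q->4 5-q->5
step 1: apply R0 at {0↦4, 1↦0}  → |V|=5 |E|=5  E = 1-q->1 1-r->3 3-p->0 3-q->1 5-q->5
step 2: apply R0 at {0↦5, 1↦0}  → |V|=4 |E|=4  E = 1-q->1 1-r->3 3-p->0 3-q->1
normal form: no rule applies after step 2
NF nodes: {0:B, 1:C, 2:B, 3:B}

Answer: 4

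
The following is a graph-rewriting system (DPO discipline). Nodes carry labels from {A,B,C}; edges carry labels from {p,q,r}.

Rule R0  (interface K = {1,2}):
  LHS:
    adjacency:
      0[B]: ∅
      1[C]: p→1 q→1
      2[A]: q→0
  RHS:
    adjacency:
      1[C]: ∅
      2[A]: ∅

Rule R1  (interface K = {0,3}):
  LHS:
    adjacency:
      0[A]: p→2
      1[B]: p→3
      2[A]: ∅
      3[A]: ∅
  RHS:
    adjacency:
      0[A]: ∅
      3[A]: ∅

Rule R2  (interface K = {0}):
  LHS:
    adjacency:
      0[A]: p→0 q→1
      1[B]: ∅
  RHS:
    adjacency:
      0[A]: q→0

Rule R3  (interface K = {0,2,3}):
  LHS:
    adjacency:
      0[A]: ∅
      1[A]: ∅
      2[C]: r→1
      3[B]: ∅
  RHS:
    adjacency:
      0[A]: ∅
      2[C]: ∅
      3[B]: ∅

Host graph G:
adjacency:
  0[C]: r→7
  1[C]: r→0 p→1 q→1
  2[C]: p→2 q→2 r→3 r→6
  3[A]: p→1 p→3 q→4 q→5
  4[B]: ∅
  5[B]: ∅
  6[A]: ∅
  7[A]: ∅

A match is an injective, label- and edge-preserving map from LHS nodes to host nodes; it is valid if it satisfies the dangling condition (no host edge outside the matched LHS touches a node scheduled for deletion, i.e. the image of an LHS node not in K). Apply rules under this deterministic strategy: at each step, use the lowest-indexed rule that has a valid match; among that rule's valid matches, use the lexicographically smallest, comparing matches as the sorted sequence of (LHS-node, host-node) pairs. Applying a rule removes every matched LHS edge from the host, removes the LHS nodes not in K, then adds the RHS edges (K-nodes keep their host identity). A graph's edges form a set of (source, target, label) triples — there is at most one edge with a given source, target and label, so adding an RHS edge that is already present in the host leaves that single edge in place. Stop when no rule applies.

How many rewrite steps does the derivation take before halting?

Answer: 2

Rewrite trace:
initial: |V|=8 |E|=12  E = 0-r->7 1-r->0 1-p->1 1-q->1 2-p->2 2-q->2 2-r->3 2-r->6 3-p->1 3-p->3 3-q->4 3-q->5
step 1: apply R0 at {0↦4, 1↦1, 2↦3}  → |V|=7 |E|=9  E = 0-r->7 1-r->0 2-p->2 2-q->2 2-r->3 2-r->6 3-p->1 3-p->3 3-q->5
step 2: apply R0 at {0↦5, 1↦2, 2↦3}  → |V|=6 |E|=6  E = 0-r->7 1-r->0 2-r->3 2-r->6 3-p->1 3-p->3
normal form: no rule applies after step 2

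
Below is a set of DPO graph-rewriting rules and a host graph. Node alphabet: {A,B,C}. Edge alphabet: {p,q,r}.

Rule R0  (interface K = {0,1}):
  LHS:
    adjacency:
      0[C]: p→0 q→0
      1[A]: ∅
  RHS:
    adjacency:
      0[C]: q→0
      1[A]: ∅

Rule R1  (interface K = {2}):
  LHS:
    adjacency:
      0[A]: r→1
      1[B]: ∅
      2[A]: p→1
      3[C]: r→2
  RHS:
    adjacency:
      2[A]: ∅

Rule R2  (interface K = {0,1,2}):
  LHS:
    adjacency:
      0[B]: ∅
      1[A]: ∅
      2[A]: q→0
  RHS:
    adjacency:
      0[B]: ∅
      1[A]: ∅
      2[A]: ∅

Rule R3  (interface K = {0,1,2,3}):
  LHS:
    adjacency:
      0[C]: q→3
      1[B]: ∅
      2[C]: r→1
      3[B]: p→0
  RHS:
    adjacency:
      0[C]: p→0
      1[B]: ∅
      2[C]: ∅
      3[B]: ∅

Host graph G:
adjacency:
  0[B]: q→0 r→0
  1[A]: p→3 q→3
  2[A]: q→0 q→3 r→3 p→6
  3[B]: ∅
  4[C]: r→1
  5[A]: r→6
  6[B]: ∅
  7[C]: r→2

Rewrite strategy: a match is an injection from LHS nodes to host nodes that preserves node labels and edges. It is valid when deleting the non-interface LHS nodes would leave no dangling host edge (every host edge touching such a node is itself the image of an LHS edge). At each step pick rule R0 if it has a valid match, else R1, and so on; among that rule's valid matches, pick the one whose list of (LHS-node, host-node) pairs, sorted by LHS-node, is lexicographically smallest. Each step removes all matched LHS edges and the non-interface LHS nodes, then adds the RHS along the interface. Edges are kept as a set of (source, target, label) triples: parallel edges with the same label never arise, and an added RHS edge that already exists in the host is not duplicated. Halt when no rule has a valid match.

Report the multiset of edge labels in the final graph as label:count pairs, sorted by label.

initial: |V|=8 |E|=11  E = 0-q->0 0-r->0 1-p->3 1-q->3 2-q->0 2-q->3 2-r->3 2-p->6 4-r->1 5-r->6 7-r->2
step 1: apply R1 at {0↦5, 1↦6, 2↦2, 3↦7}  → |V|=5 |E|=8  E = 0-q->0 0-r->0 1-p->3 1-q->3 2-q->0 2-q->3 2-r->3 4-r->1
step 2: apply R2 at {0↦0, 1↦1, 2↦2}  → |V|=5 |E|=7  E = 0-q->0 0-r->0 1-p->3 1-q->3 2-q->3 2-r->3 4-r->1
step 3: apply R2 at {0↦3, 1↦1, 2↦2}  → |V|=5 |E|=6  E = 0-q->0 0-r->0 1-p->3 1-q->3 2-r->3 4-r->1
step 4: apply R2 at {0↦3, 1↦2, 2↦1}  → |V|=5 |E|=5  E = 0-q->0 0-r->0 1-p->3 2-r->3 4-r->1
step 5: apply R1 at {0↦2, 1↦3, 2↦1, 3↦4}  → |V|=2 |E|=2  E = 0-q->0 0-r->0
final graph: no rule applies after step 5
NF edges: [(0, 0, 'q'), (0, 0, 'r')]

Answer: q:1 r:1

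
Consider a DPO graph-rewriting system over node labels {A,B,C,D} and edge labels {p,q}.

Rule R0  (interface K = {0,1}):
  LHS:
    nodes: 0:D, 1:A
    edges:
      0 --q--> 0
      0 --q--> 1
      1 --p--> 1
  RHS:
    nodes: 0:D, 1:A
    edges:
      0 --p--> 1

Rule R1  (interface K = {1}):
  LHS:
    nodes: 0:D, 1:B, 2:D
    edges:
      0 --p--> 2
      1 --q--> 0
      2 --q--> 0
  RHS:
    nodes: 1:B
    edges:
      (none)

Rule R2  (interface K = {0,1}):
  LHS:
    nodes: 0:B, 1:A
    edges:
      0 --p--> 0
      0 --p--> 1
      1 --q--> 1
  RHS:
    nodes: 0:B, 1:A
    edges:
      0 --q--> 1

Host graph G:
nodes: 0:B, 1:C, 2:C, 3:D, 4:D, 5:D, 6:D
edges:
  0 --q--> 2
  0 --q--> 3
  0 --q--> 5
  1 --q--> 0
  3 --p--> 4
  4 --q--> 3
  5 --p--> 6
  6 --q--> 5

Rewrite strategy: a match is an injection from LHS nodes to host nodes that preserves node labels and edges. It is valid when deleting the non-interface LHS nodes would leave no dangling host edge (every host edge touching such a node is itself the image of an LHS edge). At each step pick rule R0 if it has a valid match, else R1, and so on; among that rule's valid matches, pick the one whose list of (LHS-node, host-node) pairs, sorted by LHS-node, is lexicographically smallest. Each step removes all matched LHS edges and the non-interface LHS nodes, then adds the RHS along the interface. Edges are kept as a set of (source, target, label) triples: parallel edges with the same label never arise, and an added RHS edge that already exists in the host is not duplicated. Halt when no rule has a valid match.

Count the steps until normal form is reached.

start.  V:7 E:8  edges: 0-q->2 0-q->3 0-q->5 1-q->0 3-p->4 4-q->3 5-p->6 6-q->5
1. fire R1 via {0↦3, 1↦0, 2↦4}  →  V:5 E:5  edges: 0-q->2 0-q->5 1-q->0 5-p->6 6-q->5
2. fire R1 via {0↦5, 1↦0, 2↦6}  →  V:3 E:2  edges: 0-q->2 1-q->0
halt: no rule applies after step 2

Answer: 2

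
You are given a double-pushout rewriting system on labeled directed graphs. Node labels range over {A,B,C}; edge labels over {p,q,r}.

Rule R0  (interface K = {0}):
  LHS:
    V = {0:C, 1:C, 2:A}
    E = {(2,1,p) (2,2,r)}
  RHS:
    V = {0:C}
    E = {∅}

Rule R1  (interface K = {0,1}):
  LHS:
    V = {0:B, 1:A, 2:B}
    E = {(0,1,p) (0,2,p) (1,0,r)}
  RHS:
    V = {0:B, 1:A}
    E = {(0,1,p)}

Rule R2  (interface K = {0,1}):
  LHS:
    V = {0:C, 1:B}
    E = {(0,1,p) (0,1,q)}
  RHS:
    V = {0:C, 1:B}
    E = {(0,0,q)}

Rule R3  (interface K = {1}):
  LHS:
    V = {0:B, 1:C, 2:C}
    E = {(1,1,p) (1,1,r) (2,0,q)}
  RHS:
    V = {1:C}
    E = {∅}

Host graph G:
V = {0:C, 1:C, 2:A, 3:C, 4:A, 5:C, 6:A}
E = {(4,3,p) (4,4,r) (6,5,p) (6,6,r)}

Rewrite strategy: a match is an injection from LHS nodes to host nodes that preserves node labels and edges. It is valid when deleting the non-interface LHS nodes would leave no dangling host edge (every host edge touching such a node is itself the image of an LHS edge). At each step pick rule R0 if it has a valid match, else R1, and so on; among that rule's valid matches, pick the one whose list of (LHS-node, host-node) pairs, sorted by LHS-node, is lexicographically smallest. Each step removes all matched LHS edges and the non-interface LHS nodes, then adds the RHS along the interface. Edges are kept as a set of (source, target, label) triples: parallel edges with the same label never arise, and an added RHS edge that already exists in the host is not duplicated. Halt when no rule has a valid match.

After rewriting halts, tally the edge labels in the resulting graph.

start.  V:7 E:4  edges: 4-p->3 4-r->4 6-p->5 6-r->6
1. fire R0 via {0↦0, 1↦3, 2↦4}  →  V:5 E:2  edges: 6-p->5 6-r->6
2. fire R0 via {0↦0, 1↦5, 2↦6}  →  V:3 E:0  edges: ∅
final graph: no rule applies after step 2
NF edges: []

Answer: (no edges)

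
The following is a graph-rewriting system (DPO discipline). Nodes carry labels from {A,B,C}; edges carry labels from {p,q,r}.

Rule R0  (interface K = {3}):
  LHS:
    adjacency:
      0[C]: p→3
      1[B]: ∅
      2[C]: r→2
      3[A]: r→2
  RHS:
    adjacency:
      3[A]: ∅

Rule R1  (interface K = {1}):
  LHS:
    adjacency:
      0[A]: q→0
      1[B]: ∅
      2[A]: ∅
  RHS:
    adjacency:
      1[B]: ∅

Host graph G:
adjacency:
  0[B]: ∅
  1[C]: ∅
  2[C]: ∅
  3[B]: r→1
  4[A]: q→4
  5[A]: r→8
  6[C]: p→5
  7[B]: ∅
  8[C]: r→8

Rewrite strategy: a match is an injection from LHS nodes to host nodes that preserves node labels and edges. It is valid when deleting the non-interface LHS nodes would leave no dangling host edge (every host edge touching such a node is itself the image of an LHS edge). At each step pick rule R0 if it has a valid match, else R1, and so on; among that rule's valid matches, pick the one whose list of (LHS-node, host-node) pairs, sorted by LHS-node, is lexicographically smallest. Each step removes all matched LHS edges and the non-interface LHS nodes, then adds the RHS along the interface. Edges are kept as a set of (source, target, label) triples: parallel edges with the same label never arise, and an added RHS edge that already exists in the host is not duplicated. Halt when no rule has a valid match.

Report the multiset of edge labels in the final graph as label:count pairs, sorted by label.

start.  V:9 E:5  edges: 3-r->1 4-q->4 5-r->8 6-p->5 8-r->8
1. fire R0 via {0↦6, 1↦0, 2↦8, 3↦5}  →  V:6 E:2  edges: 3-r->1 4-q->4
2. fire R1 via {0↦4, 1↦3, 2↦5}  →  V:4 E:1  edges: 3-r->1
halt: no rule applies after step 2
NF edges: [(3, 1, 'r')]

Answer: r:1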